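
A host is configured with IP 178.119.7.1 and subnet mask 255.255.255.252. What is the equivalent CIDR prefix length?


Binary: 11111111.11111111.11111111.11111100
Count leading 1s
Prefix: /30


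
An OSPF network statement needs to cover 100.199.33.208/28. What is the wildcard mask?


Subnet mask: 255.255.255.240
Wildcard = 255.255.255.255 - subnet mask
255 - 255 = 0
255 - 255 = 0
255 - 255 = 0
255 - 240 = 15
Wildcard: 0.0.0.15


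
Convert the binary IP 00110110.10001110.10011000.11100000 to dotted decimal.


00110110 = 54
10001110 = 142
10011000 = 152
11100000 = 224
IP: 54.142.152.224


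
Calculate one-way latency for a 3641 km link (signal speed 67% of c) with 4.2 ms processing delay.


Speed = 0.67 * 3e5 km/s = 201000 km/s
Propagation delay = 3641 / 201000 = 0.0181 s = 18.1144 ms
Processing delay = 4.2 ms
Total one-way latency = 22.3144 ms


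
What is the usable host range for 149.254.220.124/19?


Network: 149.254.192.0
Broadcast: 149.254.223.255
First usable = network + 1
Last usable = broadcast - 1
Range: 149.254.192.1 to 149.254.223.254


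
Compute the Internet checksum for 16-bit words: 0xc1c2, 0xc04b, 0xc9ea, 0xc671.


Sum all words (with carry folding):
+ 0xc1c2 = 0xc1c2
+ 0xc04b = 0x820e
+ 0xc9ea = 0x4bf9
+ 0xc671 = 0x126b
One's complement: ~0x126b
Checksum = 0xed94


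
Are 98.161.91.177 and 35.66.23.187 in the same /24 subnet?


Mask: 255.255.255.0
98.161.91.177 AND mask = 98.161.91.0
35.66.23.187 AND mask = 35.66.23.0
No, different subnets (98.161.91.0 vs 35.66.23.0)


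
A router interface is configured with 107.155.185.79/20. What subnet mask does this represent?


/20 means 20 network bits, 12 host bits
Binary: 11111111111111111111000000000000
Mask: 255.255.240.0


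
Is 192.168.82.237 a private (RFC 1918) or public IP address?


RFC 1918 private ranges:
  10.0.0.0/8 (10.0.0.0 - 10.255.255.255)
  172.16.0.0/12 (172.16.0.0 - 172.31.255.255)
  192.168.0.0/16 (192.168.0.0 - 192.168.255.255)
Private (in 192.168.0.0/16)


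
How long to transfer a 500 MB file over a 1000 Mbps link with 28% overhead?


Effective throughput = 1000 * (1 - 28/100) = 720 Mbps
File size in Mb = 500 * 8 = 4000 Mb
Time = 4000 / 720
Time = 5.5556 seconds


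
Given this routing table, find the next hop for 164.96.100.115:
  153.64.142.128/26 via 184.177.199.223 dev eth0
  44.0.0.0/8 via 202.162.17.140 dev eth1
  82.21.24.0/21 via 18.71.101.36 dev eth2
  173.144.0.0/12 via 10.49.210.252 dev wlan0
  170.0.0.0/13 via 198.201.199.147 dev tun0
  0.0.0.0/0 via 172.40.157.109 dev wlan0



Longest prefix match for 164.96.100.115:
  /26 153.64.142.128: no
  /8 44.0.0.0: no
  /21 82.21.24.0: no
  /12 173.144.0.0: no
  /13 170.0.0.0: no
  /0 0.0.0.0: MATCH
Selected: next-hop 172.40.157.109 via wlan0 (matched /0)


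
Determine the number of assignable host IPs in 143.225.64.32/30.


Host bits = 32 - 30 = 2
Total addresses = 2^2 = 4
Usable = total - 2 (network and broadcast)
Usable hosts: 2


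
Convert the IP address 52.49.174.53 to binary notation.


52 = 00110100
49 = 00110001
174 = 10101110
53 = 00110101
Binary: 00110100.00110001.10101110.00110101


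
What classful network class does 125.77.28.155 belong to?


First octet: 125
Binary: 01111101
0xxxxxxx -> Class A (1-126)
Class A, default mask 255.0.0.0 (/8)


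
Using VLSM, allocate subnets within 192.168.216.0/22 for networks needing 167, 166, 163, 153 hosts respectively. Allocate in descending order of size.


167 hosts -> /24 (254 usable): 192.168.216.0/24
166 hosts -> /24 (254 usable): 192.168.217.0/24
163 hosts -> /24 (254 usable): 192.168.218.0/24
153 hosts -> /24 (254 usable): 192.168.219.0/24
Allocation: 192.168.216.0/24 (167 hosts, 254 usable); 192.168.217.0/24 (166 hosts, 254 usable); 192.168.218.0/24 (163 hosts, 254 usable); 192.168.219.0/24 (153 hosts, 254 usable)


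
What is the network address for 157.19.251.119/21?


IP:   10011101.00010011.11111011.01110111
Mask: 11111111.11111111.11111000.00000000
AND operation:
Net:  10011101.00010011.11111000.00000000
Network: 157.19.248.0/21


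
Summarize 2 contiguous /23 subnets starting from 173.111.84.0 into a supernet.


Original prefix: /23
Number of subnets: 2 = 2^1
New prefix = 23 - 1 = 22
Supernet: 173.111.84.0/22


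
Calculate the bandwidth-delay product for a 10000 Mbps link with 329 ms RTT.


BDP = bandwidth * RTT
= 10000 Mbps * 329 ms
= 10000 * 1e6 * 329 / 1000 bits
= 3290000000 bits
= 411250000 bytes
= 401611.3281 KB
BDP = 3290000000 bits (411250000 bytes)


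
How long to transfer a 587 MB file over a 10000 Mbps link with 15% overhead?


Effective throughput = 10000 * (1 - 15/100) = 8500 Mbps
File size in Mb = 587 * 8 = 4696 Mb
Time = 4696 / 8500
Time = 0.5525 seconds


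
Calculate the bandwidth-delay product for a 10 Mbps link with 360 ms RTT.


BDP = bandwidth * RTT
= 10 Mbps * 360 ms
= 10 * 1e6 * 360 / 1000 bits
= 3600000 bits
= 450000 bytes
= 439.4531 KB
BDP = 3600000 bits (450000 bytes)


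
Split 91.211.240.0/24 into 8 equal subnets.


New prefix = 24 + 3 = 27
Each subnet has 32 addresses
  91.211.240.0/27
  91.211.240.32/27
  91.211.240.64/27
  91.211.240.96/27
  91.211.240.128/27
  91.211.240.160/27
  91.211.240.192/27
  91.211.240.224/27
Subnets: 91.211.240.0/27, 91.211.240.32/27, 91.211.240.64/27, 91.211.240.96/27, 91.211.240.128/27, 91.211.240.160/27, 91.211.240.192/27, 91.211.240.224/27


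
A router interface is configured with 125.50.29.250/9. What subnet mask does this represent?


/9 means 9 network bits, 23 host bits
Binary: 11111111100000000000000000000000
Mask: 255.128.0.0


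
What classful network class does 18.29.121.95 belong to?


First octet: 18
Binary: 00010010
0xxxxxxx -> Class A (1-126)
Class A, default mask 255.0.0.0 (/8)


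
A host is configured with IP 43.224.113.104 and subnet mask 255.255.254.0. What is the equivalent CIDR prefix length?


Binary: 11111111.11111111.11111110.00000000
Count leading 1s
Prefix: /23


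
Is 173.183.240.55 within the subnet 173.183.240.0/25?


Subnet network: 173.183.240.0
Test IP AND mask: 173.183.240.0
Yes, 173.183.240.55 is in 173.183.240.0/25


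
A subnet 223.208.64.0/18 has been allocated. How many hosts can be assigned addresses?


Host bits = 32 - 18 = 14
Total addresses = 2^14 = 16384
Usable = total - 2 (network and broadcast)
Usable hosts: 16382


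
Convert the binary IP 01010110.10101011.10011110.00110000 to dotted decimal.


01010110 = 86
10101011 = 171
10011110 = 158
00110000 = 48
IP: 86.171.158.48


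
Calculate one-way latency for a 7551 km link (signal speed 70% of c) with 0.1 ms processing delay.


Speed = 0.7 * 3e5 km/s = 210000 km/s
Propagation delay = 7551 / 210000 = 0.036 s = 35.9571 ms
Processing delay = 0.1 ms
Total one-way latency = 36.0571 ms


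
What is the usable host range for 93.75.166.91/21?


Network: 93.75.160.0
Broadcast: 93.75.167.255
First usable = network + 1
Last usable = broadcast - 1
Range: 93.75.160.1 to 93.75.167.254


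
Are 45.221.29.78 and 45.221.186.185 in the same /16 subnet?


Mask: 255.255.0.0
45.221.29.78 AND mask = 45.221.0.0
45.221.186.185 AND mask = 45.221.0.0
Yes, same subnet (45.221.0.0)


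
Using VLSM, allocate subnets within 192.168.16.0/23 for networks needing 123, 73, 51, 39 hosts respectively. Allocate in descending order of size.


123 hosts -> /25 (126 usable): 192.168.16.0/25
73 hosts -> /25 (126 usable): 192.168.16.128/25
51 hosts -> /26 (62 usable): 192.168.17.0/26
39 hosts -> /26 (62 usable): 192.168.17.64/26
Allocation: 192.168.16.0/25 (123 hosts, 126 usable); 192.168.16.128/25 (73 hosts, 126 usable); 192.168.17.0/26 (51 hosts, 62 usable); 192.168.17.64/26 (39 hosts, 62 usable)


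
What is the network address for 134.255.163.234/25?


IP:   10000110.11111111.10100011.11101010
Mask: 11111111.11111111.11111111.10000000
AND operation:
Net:  10000110.11111111.10100011.10000000
Network: 134.255.163.128/25


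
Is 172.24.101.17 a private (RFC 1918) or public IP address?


RFC 1918 private ranges:
  10.0.0.0/8 (10.0.0.0 - 10.255.255.255)
  172.16.0.0/12 (172.16.0.0 - 172.31.255.255)
  192.168.0.0/16 (192.168.0.0 - 192.168.255.255)
Private (in 172.16.0.0/12)


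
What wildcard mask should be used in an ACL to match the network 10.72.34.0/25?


Subnet mask: 255.255.255.128
Wildcard = 255.255.255.255 - subnet mask
255 - 255 = 0
255 - 255 = 0
255 - 255 = 0
255 - 128 = 127
Wildcard: 0.0.0.127


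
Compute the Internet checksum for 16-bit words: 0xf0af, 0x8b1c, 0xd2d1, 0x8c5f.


Sum all words (with carry folding):
+ 0xf0af = 0xf0af
+ 0x8b1c = 0x7bcc
+ 0xd2d1 = 0x4e9e
+ 0x8c5f = 0xdafd
One's complement: ~0xdafd
Checksum = 0x2502


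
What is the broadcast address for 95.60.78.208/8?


Network: 95.0.0.0/8
Host bits = 24
Set all host bits to 1:
Broadcast: 95.255.255.255


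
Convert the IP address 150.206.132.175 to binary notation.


150 = 10010110
206 = 11001110
132 = 10000100
175 = 10101111
Binary: 10010110.11001110.10000100.10101111


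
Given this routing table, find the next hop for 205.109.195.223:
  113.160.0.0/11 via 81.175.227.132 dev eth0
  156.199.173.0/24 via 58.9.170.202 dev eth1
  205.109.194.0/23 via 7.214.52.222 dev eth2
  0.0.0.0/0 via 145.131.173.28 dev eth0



Longest prefix match for 205.109.195.223:
  /11 113.160.0.0: no
  /24 156.199.173.0: no
  /23 205.109.194.0: MATCH
  /0 0.0.0.0: MATCH
Selected: next-hop 7.214.52.222 via eth2 (matched /23)


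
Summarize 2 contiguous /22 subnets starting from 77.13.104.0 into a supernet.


Original prefix: /22
Number of subnets: 2 = 2^1
New prefix = 22 - 1 = 21
Supernet: 77.13.104.0/21


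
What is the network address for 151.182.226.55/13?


IP:   10010111.10110110.11100010.00110111
Mask: 11111111.11111000.00000000.00000000
AND operation:
Net:  10010111.10110000.00000000.00000000
Network: 151.176.0.0/13


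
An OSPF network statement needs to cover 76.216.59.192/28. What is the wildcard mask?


Subnet mask: 255.255.255.240
Wildcard = 255.255.255.255 - subnet mask
255 - 255 = 0
255 - 255 = 0
255 - 255 = 0
255 - 240 = 15
Wildcard: 0.0.0.15


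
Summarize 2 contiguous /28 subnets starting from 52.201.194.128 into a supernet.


Original prefix: /28
Number of subnets: 2 = 2^1
New prefix = 28 - 1 = 27
Supernet: 52.201.194.128/27


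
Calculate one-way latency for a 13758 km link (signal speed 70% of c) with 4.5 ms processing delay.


Speed = 0.7 * 3e5 km/s = 210000 km/s
Propagation delay = 13758 / 210000 = 0.0655 s = 65.5143 ms
Processing delay = 4.5 ms
Total one-way latency = 70.0143 ms


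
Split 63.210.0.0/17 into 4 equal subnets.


New prefix = 17 + 2 = 19
Each subnet has 8192 addresses
  63.210.0.0/19
  63.210.32.0/19
  63.210.64.0/19
  63.210.96.0/19
Subnets: 63.210.0.0/19, 63.210.32.0/19, 63.210.64.0/19, 63.210.96.0/19


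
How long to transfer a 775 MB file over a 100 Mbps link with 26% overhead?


Effective throughput = 100 * (1 - 26/100) = 74 Mbps
File size in Mb = 775 * 8 = 6200 Mb
Time = 6200 / 74
Time = 83.7838 seconds


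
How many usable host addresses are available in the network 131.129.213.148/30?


Host bits = 32 - 30 = 2
Total addresses = 2^2 = 4
Usable = total - 2 (network and broadcast)
Usable hosts: 2


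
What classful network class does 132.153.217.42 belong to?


First octet: 132
Binary: 10000100
10xxxxxx -> Class B (128-191)
Class B, default mask 255.255.0.0 (/16)


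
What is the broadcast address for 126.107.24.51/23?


Network: 126.107.24.0/23
Host bits = 9
Set all host bits to 1:
Broadcast: 126.107.25.255


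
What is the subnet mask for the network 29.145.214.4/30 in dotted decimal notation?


/30 means 30 network bits, 2 host bits
Binary: 11111111111111111111111111111100
Mask: 255.255.255.252


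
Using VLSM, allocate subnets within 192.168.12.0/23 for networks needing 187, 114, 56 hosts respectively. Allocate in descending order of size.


187 hosts -> /24 (254 usable): 192.168.12.0/24
114 hosts -> /25 (126 usable): 192.168.13.0/25
56 hosts -> /26 (62 usable): 192.168.13.128/26
Allocation: 192.168.12.0/24 (187 hosts, 254 usable); 192.168.13.0/25 (114 hosts, 126 usable); 192.168.13.128/26 (56 hosts, 62 usable)


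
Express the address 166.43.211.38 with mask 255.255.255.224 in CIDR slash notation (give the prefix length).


Binary: 11111111.11111111.11111111.11100000
Count leading 1s
Prefix: /27


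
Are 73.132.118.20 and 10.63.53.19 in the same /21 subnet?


Mask: 255.255.248.0
73.132.118.20 AND mask = 73.132.112.0
10.63.53.19 AND mask = 10.63.48.0
No, different subnets (73.132.112.0 vs 10.63.48.0)


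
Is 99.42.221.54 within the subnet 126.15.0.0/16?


Subnet network: 126.15.0.0
Test IP AND mask: 99.42.0.0
No, 99.42.221.54 is not in 126.15.0.0/16


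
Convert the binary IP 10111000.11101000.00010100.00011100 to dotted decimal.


10111000 = 184
11101000 = 232
00010100 = 20
00011100 = 28
IP: 184.232.20.28


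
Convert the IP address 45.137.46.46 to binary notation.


45 = 00101101
137 = 10001001
46 = 00101110
46 = 00101110
Binary: 00101101.10001001.00101110.00101110


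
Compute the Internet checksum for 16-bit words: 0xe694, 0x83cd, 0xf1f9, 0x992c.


Sum all words (with carry folding):
+ 0xe694 = 0xe694
+ 0x83cd = 0x6a62
+ 0xf1f9 = 0x5c5c
+ 0x992c = 0xf588
One's complement: ~0xf588
Checksum = 0x0a77


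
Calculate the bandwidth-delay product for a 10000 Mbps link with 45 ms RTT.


BDP = bandwidth * RTT
= 10000 Mbps * 45 ms
= 10000 * 1e6 * 45 / 1000 bits
= 450000000 bits
= 56250000 bytes
= 54931.6406 KB
BDP = 450000000 bits (56250000 bytes)


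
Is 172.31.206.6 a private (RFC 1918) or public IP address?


RFC 1918 private ranges:
  10.0.0.0/8 (10.0.0.0 - 10.255.255.255)
  172.16.0.0/12 (172.16.0.0 - 172.31.255.255)
  192.168.0.0/16 (192.168.0.0 - 192.168.255.255)
Private (in 172.16.0.0/12)


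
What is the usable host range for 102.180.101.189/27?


Network: 102.180.101.160
Broadcast: 102.180.101.191
First usable = network + 1
Last usable = broadcast - 1
Range: 102.180.101.161 to 102.180.101.190


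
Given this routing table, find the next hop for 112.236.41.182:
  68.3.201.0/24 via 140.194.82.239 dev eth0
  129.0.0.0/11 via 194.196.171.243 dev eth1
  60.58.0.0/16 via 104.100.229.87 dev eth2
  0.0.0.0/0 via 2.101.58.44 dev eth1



Longest prefix match for 112.236.41.182:
  /24 68.3.201.0: no
  /11 129.0.0.0: no
  /16 60.58.0.0: no
  /0 0.0.0.0: MATCH
Selected: next-hop 2.101.58.44 via eth1 (matched /0)


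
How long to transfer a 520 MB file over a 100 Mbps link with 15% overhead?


Effective throughput = 100 * (1 - 15/100) = 85 Mbps
File size in Mb = 520 * 8 = 4160 Mb
Time = 4160 / 85
Time = 48.9412 seconds


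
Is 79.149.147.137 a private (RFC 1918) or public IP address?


RFC 1918 private ranges:
  10.0.0.0/8 (10.0.0.0 - 10.255.255.255)
  172.16.0.0/12 (172.16.0.0 - 172.31.255.255)
  192.168.0.0/16 (192.168.0.0 - 192.168.255.255)
Public (not in any RFC 1918 range)


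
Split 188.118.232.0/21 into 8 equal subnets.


New prefix = 21 + 3 = 24
Each subnet has 256 addresses
  188.118.232.0/24
  188.118.233.0/24
  188.118.234.0/24
  188.118.235.0/24
  188.118.236.0/24
  188.118.237.0/24
  188.118.238.0/24
  188.118.239.0/24
Subnets: 188.118.232.0/24, 188.118.233.0/24, 188.118.234.0/24, 188.118.235.0/24, 188.118.236.0/24, 188.118.237.0/24, 188.118.238.0/24, 188.118.239.0/24


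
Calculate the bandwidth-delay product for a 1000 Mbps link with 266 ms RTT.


BDP = bandwidth * RTT
= 1000 Mbps * 266 ms
= 1000 * 1e6 * 266 / 1000 bits
= 266000000 bits
= 33250000 bytes
= 32470.7031 KB
BDP = 266000000 bits (33250000 bytes)


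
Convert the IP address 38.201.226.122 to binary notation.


38 = 00100110
201 = 11001001
226 = 11100010
122 = 01111010
Binary: 00100110.11001001.11100010.01111010


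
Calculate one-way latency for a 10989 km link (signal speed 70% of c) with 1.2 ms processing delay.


Speed = 0.7 * 3e5 km/s = 210000 km/s
Propagation delay = 10989 / 210000 = 0.0523 s = 52.3286 ms
Processing delay = 1.2 ms
Total one-way latency = 53.5286 ms


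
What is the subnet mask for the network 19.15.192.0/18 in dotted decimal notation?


/18 means 18 network bits, 14 host bits
Binary: 11111111111111111100000000000000
Mask: 255.255.192.0


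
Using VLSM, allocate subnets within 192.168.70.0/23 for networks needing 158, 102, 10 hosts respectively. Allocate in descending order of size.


158 hosts -> /24 (254 usable): 192.168.70.0/24
102 hosts -> /25 (126 usable): 192.168.71.0/25
10 hosts -> /28 (14 usable): 192.168.71.128/28
Allocation: 192.168.70.0/24 (158 hosts, 254 usable); 192.168.71.0/25 (102 hosts, 126 usable); 192.168.71.128/28 (10 hosts, 14 usable)


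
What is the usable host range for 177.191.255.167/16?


Network: 177.191.0.0
Broadcast: 177.191.255.255
First usable = network + 1
Last usable = broadcast - 1
Range: 177.191.0.1 to 177.191.255.254


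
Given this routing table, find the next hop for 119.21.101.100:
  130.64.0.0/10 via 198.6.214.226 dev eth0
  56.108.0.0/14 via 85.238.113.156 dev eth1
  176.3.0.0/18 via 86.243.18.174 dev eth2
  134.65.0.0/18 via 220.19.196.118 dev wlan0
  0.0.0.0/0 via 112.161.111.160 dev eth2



Longest prefix match for 119.21.101.100:
  /10 130.64.0.0: no
  /14 56.108.0.0: no
  /18 176.3.0.0: no
  /18 134.65.0.0: no
  /0 0.0.0.0: MATCH
Selected: next-hop 112.161.111.160 via eth2 (matched /0)


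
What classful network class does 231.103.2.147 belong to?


First octet: 231
Binary: 11100111
1110xxxx -> Class D (224-239)
Class D (multicast), default mask N/A


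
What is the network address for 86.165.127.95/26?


IP:   01010110.10100101.01111111.01011111
Mask: 11111111.11111111.11111111.11000000
AND operation:
Net:  01010110.10100101.01111111.01000000
Network: 86.165.127.64/26


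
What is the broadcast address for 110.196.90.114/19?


Network: 110.196.64.0/19
Host bits = 13
Set all host bits to 1:
Broadcast: 110.196.95.255


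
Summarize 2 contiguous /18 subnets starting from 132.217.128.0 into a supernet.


Original prefix: /18
Number of subnets: 2 = 2^1
New prefix = 18 - 1 = 17
Supernet: 132.217.128.0/17


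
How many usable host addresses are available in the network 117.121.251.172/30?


Host bits = 32 - 30 = 2
Total addresses = 2^2 = 4
Usable = total - 2 (network and broadcast)
Usable hosts: 2


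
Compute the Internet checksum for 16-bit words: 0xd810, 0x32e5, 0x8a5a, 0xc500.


Sum all words (with carry folding):
+ 0xd810 = 0xd810
+ 0x32e5 = 0x0af6
+ 0x8a5a = 0x9550
+ 0xc500 = 0x5a51
One's complement: ~0x5a51
Checksum = 0xa5ae


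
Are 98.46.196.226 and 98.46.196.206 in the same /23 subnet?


Mask: 255.255.254.0
98.46.196.226 AND mask = 98.46.196.0
98.46.196.206 AND mask = 98.46.196.0
Yes, same subnet (98.46.196.0)


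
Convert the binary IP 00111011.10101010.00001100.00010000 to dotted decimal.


00111011 = 59
10101010 = 170
00001100 = 12
00010000 = 16
IP: 59.170.12.16


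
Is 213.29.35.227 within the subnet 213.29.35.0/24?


Subnet network: 213.29.35.0
Test IP AND mask: 213.29.35.0
Yes, 213.29.35.227 is in 213.29.35.0/24


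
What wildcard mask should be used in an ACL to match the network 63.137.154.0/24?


Subnet mask: 255.255.255.0
Wildcard = 255.255.255.255 - subnet mask
255 - 255 = 0
255 - 255 = 0
255 - 255 = 0
255 - 0 = 255
Wildcard: 0.0.0.255


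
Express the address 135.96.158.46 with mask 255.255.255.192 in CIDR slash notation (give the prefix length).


Binary: 11111111.11111111.11111111.11000000
Count leading 1s
Prefix: /26


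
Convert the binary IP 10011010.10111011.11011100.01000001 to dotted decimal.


10011010 = 154
10111011 = 187
11011100 = 220
01000001 = 65
IP: 154.187.220.65


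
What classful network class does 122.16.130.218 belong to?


First octet: 122
Binary: 01111010
0xxxxxxx -> Class A (1-126)
Class A, default mask 255.0.0.0 (/8)


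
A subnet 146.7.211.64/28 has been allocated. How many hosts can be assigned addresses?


Host bits = 32 - 28 = 4
Total addresses = 2^4 = 16
Usable = total - 2 (network and broadcast)
Usable hosts: 14


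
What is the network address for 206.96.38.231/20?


IP:   11001110.01100000.00100110.11100111
Mask: 11111111.11111111.11110000.00000000
AND operation:
Net:  11001110.01100000.00100000.00000000
Network: 206.96.32.0/20


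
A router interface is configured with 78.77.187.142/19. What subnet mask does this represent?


/19 means 19 network bits, 13 host bits
Binary: 11111111111111111110000000000000
Mask: 255.255.224.0


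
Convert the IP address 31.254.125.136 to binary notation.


31 = 00011111
254 = 11111110
125 = 01111101
136 = 10001000
Binary: 00011111.11111110.01111101.10001000


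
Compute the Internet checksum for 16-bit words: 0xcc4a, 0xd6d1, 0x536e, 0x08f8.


Sum all words (with carry folding):
+ 0xcc4a = 0xcc4a
+ 0xd6d1 = 0xa31c
+ 0x536e = 0xf68a
+ 0x08f8 = 0xff82
One's complement: ~0xff82
Checksum = 0x007d


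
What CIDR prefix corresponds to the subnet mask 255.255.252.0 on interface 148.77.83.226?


Binary: 11111111.11111111.11111100.00000000
Count leading 1s
Prefix: /22


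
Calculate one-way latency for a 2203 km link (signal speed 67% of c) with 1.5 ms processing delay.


Speed = 0.67 * 3e5 km/s = 201000 km/s
Propagation delay = 2203 / 201000 = 0.011 s = 10.9602 ms
Processing delay = 1.5 ms
Total one-way latency = 12.4602 ms


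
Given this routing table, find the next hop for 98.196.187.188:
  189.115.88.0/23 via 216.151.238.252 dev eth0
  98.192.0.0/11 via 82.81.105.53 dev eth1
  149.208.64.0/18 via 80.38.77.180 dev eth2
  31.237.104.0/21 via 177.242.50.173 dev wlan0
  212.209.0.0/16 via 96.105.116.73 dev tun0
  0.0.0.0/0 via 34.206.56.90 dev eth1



Longest prefix match for 98.196.187.188:
  /23 189.115.88.0: no
  /11 98.192.0.0: MATCH
  /18 149.208.64.0: no
  /21 31.237.104.0: no
  /16 212.209.0.0: no
  /0 0.0.0.0: MATCH
Selected: next-hop 82.81.105.53 via eth1 (matched /11)


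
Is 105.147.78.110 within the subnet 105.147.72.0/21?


Subnet network: 105.147.72.0
Test IP AND mask: 105.147.72.0
Yes, 105.147.78.110 is in 105.147.72.0/21


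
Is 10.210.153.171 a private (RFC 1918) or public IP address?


RFC 1918 private ranges:
  10.0.0.0/8 (10.0.0.0 - 10.255.255.255)
  172.16.0.0/12 (172.16.0.0 - 172.31.255.255)
  192.168.0.0/16 (192.168.0.0 - 192.168.255.255)
Private (in 10.0.0.0/8)


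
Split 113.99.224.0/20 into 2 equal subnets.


New prefix = 20 + 1 = 21
Each subnet has 2048 addresses
  113.99.224.0/21
  113.99.232.0/21
Subnets: 113.99.224.0/21, 113.99.232.0/21


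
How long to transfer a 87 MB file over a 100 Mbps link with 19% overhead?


Effective throughput = 100 * (1 - 19/100) = 81 Mbps
File size in Mb = 87 * 8 = 696 Mb
Time = 696 / 81
Time = 8.5926 seconds


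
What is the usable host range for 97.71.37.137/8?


Network: 97.0.0.0
Broadcast: 97.255.255.255
First usable = network + 1
Last usable = broadcast - 1
Range: 97.0.0.1 to 97.255.255.254


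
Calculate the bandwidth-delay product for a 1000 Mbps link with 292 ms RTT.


BDP = bandwidth * RTT
= 1000 Mbps * 292 ms
= 1000 * 1e6 * 292 / 1000 bits
= 292000000 bits
= 36500000 bytes
= 35644.5312 KB
BDP = 292000000 bits (36500000 bytes)


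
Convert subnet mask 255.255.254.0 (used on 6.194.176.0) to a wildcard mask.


Subnet mask: 255.255.254.0
Wildcard = 255.255.255.255 - subnet mask
255 - 255 = 0
255 - 255 = 0
255 - 254 = 1
255 - 0 = 255
Wildcard: 0.0.1.255


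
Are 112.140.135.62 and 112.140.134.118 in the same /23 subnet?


Mask: 255.255.254.0
112.140.135.62 AND mask = 112.140.134.0
112.140.134.118 AND mask = 112.140.134.0
Yes, same subnet (112.140.134.0)


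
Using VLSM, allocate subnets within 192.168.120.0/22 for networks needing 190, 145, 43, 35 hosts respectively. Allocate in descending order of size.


190 hosts -> /24 (254 usable): 192.168.120.0/24
145 hosts -> /24 (254 usable): 192.168.121.0/24
43 hosts -> /26 (62 usable): 192.168.122.0/26
35 hosts -> /26 (62 usable): 192.168.122.64/26
Allocation: 192.168.120.0/24 (190 hosts, 254 usable); 192.168.121.0/24 (145 hosts, 254 usable); 192.168.122.0/26 (43 hosts, 62 usable); 192.168.122.64/26 (35 hosts, 62 usable)


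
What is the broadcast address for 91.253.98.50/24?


Network: 91.253.98.0/24
Host bits = 8
Set all host bits to 1:
Broadcast: 91.253.98.255


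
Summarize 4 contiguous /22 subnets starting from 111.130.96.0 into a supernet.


Original prefix: /22
Number of subnets: 4 = 2^2
New prefix = 22 - 2 = 20
Supernet: 111.130.96.0/20


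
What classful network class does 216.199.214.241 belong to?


First octet: 216
Binary: 11011000
110xxxxx -> Class C (192-223)
Class C, default mask 255.255.255.0 (/24)


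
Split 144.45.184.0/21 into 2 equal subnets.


New prefix = 21 + 1 = 22
Each subnet has 1024 addresses
  144.45.184.0/22
  144.45.188.0/22
Subnets: 144.45.184.0/22, 144.45.188.0/22


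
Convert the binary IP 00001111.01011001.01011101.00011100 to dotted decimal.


00001111 = 15
01011001 = 89
01011101 = 93
00011100 = 28
IP: 15.89.93.28


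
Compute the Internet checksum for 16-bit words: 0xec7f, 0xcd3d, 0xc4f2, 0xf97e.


Sum all words (with carry folding):
+ 0xec7f = 0xec7f
+ 0xcd3d = 0xb9bd
+ 0xc4f2 = 0x7eb0
+ 0xf97e = 0x782f
One's complement: ~0x782f
Checksum = 0x87d0


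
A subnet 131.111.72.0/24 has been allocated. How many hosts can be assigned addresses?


Host bits = 32 - 24 = 8
Total addresses = 2^8 = 256
Usable = total - 2 (network and broadcast)
Usable hosts: 254


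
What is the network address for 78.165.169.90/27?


IP:   01001110.10100101.10101001.01011010
Mask: 11111111.11111111.11111111.11100000
AND operation:
Net:  01001110.10100101.10101001.01000000
Network: 78.165.169.64/27


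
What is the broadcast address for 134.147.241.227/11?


Network: 134.128.0.0/11
Host bits = 21
Set all host bits to 1:
Broadcast: 134.159.255.255


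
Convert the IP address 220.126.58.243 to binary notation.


220 = 11011100
126 = 01111110
58 = 00111010
243 = 11110011
Binary: 11011100.01111110.00111010.11110011


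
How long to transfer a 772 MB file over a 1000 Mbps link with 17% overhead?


Effective throughput = 1000 * (1 - 17/100) = 830 Mbps
File size in Mb = 772 * 8 = 6176 Mb
Time = 6176 / 830
Time = 7.441 seconds


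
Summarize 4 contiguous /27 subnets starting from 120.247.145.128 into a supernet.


Original prefix: /27
Number of subnets: 4 = 2^2
New prefix = 27 - 2 = 25
Supernet: 120.247.145.128/25


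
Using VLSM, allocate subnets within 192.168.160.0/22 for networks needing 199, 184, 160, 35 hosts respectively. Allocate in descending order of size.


199 hosts -> /24 (254 usable): 192.168.160.0/24
184 hosts -> /24 (254 usable): 192.168.161.0/24
160 hosts -> /24 (254 usable): 192.168.162.0/24
35 hosts -> /26 (62 usable): 192.168.163.0/26
Allocation: 192.168.160.0/24 (199 hosts, 254 usable); 192.168.161.0/24 (184 hosts, 254 usable); 192.168.162.0/24 (160 hosts, 254 usable); 192.168.163.0/26 (35 hosts, 62 usable)


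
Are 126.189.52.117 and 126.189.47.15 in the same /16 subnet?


Mask: 255.255.0.0
126.189.52.117 AND mask = 126.189.0.0
126.189.47.15 AND mask = 126.189.0.0
Yes, same subnet (126.189.0.0)


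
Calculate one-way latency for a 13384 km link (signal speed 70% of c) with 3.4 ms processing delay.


Speed = 0.7 * 3e5 km/s = 210000 km/s
Propagation delay = 13384 / 210000 = 0.0637 s = 63.7333 ms
Processing delay = 3.4 ms
Total one-way latency = 67.1333 ms


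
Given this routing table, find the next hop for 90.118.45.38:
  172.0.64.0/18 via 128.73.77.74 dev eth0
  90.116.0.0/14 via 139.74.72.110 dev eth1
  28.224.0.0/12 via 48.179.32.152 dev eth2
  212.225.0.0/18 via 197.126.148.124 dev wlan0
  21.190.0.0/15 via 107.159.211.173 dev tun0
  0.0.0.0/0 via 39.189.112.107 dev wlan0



Longest prefix match for 90.118.45.38:
  /18 172.0.64.0: no
  /14 90.116.0.0: MATCH
  /12 28.224.0.0: no
  /18 212.225.0.0: no
  /15 21.190.0.0: no
  /0 0.0.0.0: MATCH
Selected: next-hop 139.74.72.110 via eth1 (matched /14)


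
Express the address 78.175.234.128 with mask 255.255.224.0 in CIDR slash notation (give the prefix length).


Binary: 11111111.11111111.11100000.00000000
Count leading 1s
Prefix: /19


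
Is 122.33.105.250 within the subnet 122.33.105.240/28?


Subnet network: 122.33.105.240
Test IP AND mask: 122.33.105.240
Yes, 122.33.105.250 is in 122.33.105.240/28


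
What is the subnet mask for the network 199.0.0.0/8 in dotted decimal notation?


/8 means 8 network bits, 24 host bits
Binary: 11111111000000000000000000000000
Mask: 255.0.0.0


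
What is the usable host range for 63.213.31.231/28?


Network: 63.213.31.224
Broadcast: 63.213.31.239
First usable = network + 1
Last usable = broadcast - 1
Range: 63.213.31.225 to 63.213.31.238


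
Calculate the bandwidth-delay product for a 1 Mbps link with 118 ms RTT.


BDP = bandwidth * RTT
= 1 Mbps * 118 ms
= 1 * 1e6 * 118 / 1000 bits
= 118000 bits
= 14750 bytes
= 14.4043 KB
BDP = 118000 bits (14750 bytes)


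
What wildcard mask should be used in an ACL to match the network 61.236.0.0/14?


Subnet mask: 255.252.0.0
Wildcard = 255.255.255.255 - subnet mask
255 - 255 = 0
255 - 252 = 3
255 - 0 = 255
255 - 0 = 255
Wildcard: 0.3.255.255


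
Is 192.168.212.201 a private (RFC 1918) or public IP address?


RFC 1918 private ranges:
  10.0.0.0/8 (10.0.0.0 - 10.255.255.255)
  172.16.0.0/12 (172.16.0.0 - 172.31.255.255)
  192.168.0.0/16 (192.168.0.0 - 192.168.255.255)
Private (in 192.168.0.0/16)


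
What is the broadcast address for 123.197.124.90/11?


Network: 123.192.0.0/11
Host bits = 21
Set all host bits to 1:
Broadcast: 123.223.255.255


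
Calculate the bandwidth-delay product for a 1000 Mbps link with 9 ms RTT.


BDP = bandwidth * RTT
= 1000 Mbps * 9 ms
= 1000 * 1e6 * 9 / 1000 bits
= 9000000 bits
= 1125000 bytes
= 1098.6328 KB
BDP = 9000000 bits (1125000 bytes)


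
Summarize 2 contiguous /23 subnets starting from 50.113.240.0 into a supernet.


Original prefix: /23
Number of subnets: 2 = 2^1
New prefix = 23 - 1 = 22
Supernet: 50.113.240.0/22


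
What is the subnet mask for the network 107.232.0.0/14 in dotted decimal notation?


/14 means 14 network bits, 18 host bits
Binary: 11111111111111000000000000000000
Mask: 255.252.0.0


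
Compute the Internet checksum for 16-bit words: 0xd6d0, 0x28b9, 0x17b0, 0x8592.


Sum all words (with carry folding):
+ 0xd6d0 = 0xd6d0
+ 0x28b9 = 0xff89
+ 0x17b0 = 0x173a
+ 0x8592 = 0x9ccc
One's complement: ~0x9ccc
Checksum = 0x6333


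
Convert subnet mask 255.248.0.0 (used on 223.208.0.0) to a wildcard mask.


Subnet mask: 255.248.0.0
Wildcard = 255.255.255.255 - subnet mask
255 - 255 = 0
255 - 248 = 7
255 - 0 = 255
255 - 0 = 255
Wildcard: 0.7.255.255


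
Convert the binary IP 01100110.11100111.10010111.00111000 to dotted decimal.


01100110 = 102
11100111 = 231
10010111 = 151
00111000 = 56
IP: 102.231.151.56


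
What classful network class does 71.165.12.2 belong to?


First octet: 71
Binary: 01000111
0xxxxxxx -> Class A (1-126)
Class A, default mask 255.0.0.0 (/8)


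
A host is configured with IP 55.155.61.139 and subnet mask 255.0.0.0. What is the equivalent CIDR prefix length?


Binary: 11111111.00000000.00000000.00000000
Count leading 1s
Prefix: /8


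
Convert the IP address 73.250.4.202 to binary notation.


73 = 01001001
250 = 11111010
4 = 00000100
202 = 11001010
Binary: 01001001.11111010.00000100.11001010


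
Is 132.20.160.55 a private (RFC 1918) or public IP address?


RFC 1918 private ranges:
  10.0.0.0/8 (10.0.0.0 - 10.255.255.255)
  172.16.0.0/12 (172.16.0.0 - 172.31.255.255)
  192.168.0.0/16 (192.168.0.0 - 192.168.255.255)
Public (not in any RFC 1918 range)


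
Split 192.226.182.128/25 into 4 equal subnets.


New prefix = 25 + 2 = 27
Each subnet has 32 addresses
  192.226.182.128/27
  192.226.182.160/27
  192.226.182.192/27
  192.226.182.224/27
Subnets: 192.226.182.128/27, 192.226.182.160/27, 192.226.182.192/27, 192.226.182.224/27


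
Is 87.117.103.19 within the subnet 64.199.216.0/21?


Subnet network: 64.199.216.0
Test IP AND mask: 87.117.96.0
No, 87.117.103.19 is not in 64.199.216.0/21


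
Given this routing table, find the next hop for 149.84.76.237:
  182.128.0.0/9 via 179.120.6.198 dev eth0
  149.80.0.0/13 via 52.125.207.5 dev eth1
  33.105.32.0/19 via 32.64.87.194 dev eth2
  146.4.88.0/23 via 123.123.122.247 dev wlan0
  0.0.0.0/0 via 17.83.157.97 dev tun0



Longest prefix match for 149.84.76.237:
  /9 182.128.0.0: no
  /13 149.80.0.0: MATCH
  /19 33.105.32.0: no
  /23 146.4.88.0: no
  /0 0.0.0.0: MATCH
Selected: next-hop 52.125.207.5 via eth1 (matched /13)


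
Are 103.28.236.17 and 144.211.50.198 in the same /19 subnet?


Mask: 255.255.224.0
103.28.236.17 AND mask = 103.28.224.0
144.211.50.198 AND mask = 144.211.32.0
No, different subnets (103.28.224.0 vs 144.211.32.0)


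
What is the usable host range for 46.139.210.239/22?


Network: 46.139.208.0
Broadcast: 46.139.211.255
First usable = network + 1
Last usable = broadcast - 1
Range: 46.139.208.1 to 46.139.211.254


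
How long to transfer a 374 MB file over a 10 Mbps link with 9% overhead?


Effective throughput = 10 * (1 - 9/100) = 9.1 Mbps
File size in Mb = 374 * 8 = 2992 Mb
Time = 2992 / 9.1
Time = 328.7912 seconds


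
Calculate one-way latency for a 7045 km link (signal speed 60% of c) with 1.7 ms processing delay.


Speed = 0.6 * 3e5 km/s = 180000 km/s
Propagation delay = 7045 / 180000 = 0.0391 s = 39.1389 ms
Processing delay = 1.7 ms
Total one-way latency = 40.8389 ms


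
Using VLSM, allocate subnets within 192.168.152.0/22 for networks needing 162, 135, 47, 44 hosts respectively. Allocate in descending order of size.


162 hosts -> /24 (254 usable): 192.168.152.0/24
135 hosts -> /24 (254 usable): 192.168.153.0/24
47 hosts -> /26 (62 usable): 192.168.154.0/26
44 hosts -> /26 (62 usable): 192.168.154.64/26
Allocation: 192.168.152.0/24 (162 hosts, 254 usable); 192.168.153.0/24 (135 hosts, 254 usable); 192.168.154.0/26 (47 hosts, 62 usable); 192.168.154.64/26 (44 hosts, 62 usable)


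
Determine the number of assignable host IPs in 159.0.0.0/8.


Host bits = 32 - 8 = 24
Total addresses = 2^24 = 16777216
Usable = total - 2 (network and broadcast)
Usable hosts: 16777214


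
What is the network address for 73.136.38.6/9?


IP:   01001001.10001000.00100110.00000110
Mask: 11111111.10000000.00000000.00000000
AND operation:
Net:  01001001.10000000.00000000.00000000
Network: 73.128.0.0/9


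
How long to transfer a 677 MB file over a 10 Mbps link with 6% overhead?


Effective throughput = 10 * (1 - 6/100) = 9.4 Mbps
File size in Mb = 677 * 8 = 5416 Mb
Time = 5416 / 9.4
Time = 576.1702 seconds


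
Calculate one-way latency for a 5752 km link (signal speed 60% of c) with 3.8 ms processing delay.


Speed = 0.6 * 3e5 km/s = 180000 km/s
Propagation delay = 5752 / 180000 = 0.032 s = 31.9556 ms
Processing delay = 3.8 ms
Total one-way latency = 35.7556 ms


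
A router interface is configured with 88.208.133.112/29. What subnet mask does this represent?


/29 means 29 network bits, 3 host bits
Binary: 11111111111111111111111111111000
Mask: 255.255.255.248


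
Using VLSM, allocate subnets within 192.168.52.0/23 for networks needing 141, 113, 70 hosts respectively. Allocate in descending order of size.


141 hosts -> /24 (254 usable): 192.168.52.0/24
113 hosts -> /25 (126 usable): 192.168.53.0/25
70 hosts -> /25 (126 usable): 192.168.53.128/25
Allocation: 192.168.52.0/24 (141 hosts, 254 usable); 192.168.53.0/25 (113 hosts, 126 usable); 192.168.53.128/25 (70 hosts, 126 usable)


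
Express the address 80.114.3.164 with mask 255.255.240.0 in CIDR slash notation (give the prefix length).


Binary: 11111111.11111111.11110000.00000000
Count leading 1s
Prefix: /20


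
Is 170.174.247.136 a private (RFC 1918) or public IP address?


RFC 1918 private ranges:
  10.0.0.0/8 (10.0.0.0 - 10.255.255.255)
  172.16.0.0/12 (172.16.0.0 - 172.31.255.255)
  192.168.0.0/16 (192.168.0.0 - 192.168.255.255)
Public (not in any RFC 1918 range)


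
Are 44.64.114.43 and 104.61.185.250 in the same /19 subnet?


Mask: 255.255.224.0
44.64.114.43 AND mask = 44.64.96.0
104.61.185.250 AND mask = 104.61.160.0
No, different subnets (44.64.96.0 vs 104.61.160.0)


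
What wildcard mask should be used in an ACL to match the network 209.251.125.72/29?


Subnet mask: 255.255.255.248
Wildcard = 255.255.255.255 - subnet mask
255 - 255 = 0
255 - 255 = 0
255 - 255 = 0
255 - 248 = 7
Wildcard: 0.0.0.7


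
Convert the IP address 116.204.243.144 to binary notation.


116 = 01110100
204 = 11001100
243 = 11110011
144 = 10010000
Binary: 01110100.11001100.11110011.10010000


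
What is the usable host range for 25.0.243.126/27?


Network: 25.0.243.96
Broadcast: 25.0.243.127
First usable = network + 1
Last usable = broadcast - 1
Range: 25.0.243.97 to 25.0.243.126


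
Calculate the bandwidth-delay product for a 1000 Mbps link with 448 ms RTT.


BDP = bandwidth * RTT
= 1000 Mbps * 448 ms
= 1000 * 1e6 * 448 / 1000 bits
= 448000000 bits
= 56000000 bytes
= 54687.5 KB
BDP = 448000000 bits (56000000 bytes)


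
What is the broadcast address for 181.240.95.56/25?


Network: 181.240.95.0/25
Host bits = 7
Set all host bits to 1:
Broadcast: 181.240.95.127


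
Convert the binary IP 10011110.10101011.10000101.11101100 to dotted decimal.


10011110 = 158
10101011 = 171
10000101 = 133
11101100 = 236
IP: 158.171.133.236


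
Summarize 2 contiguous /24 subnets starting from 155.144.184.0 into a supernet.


Original prefix: /24
Number of subnets: 2 = 2^1
New prefix = 24 - 1 = 23
Supernet: 155.144.184.0/23


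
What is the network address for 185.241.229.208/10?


IP:   10111001.11110001.11100101.11010000
Mask: 11111111.11000000.00000000.00000000
AND operation:
Net:  10111001.11000000.00000000.00000000
Network: 185.192.0.0/10


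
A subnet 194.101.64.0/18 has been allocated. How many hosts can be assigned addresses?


Host bits = 32 - 18 = 14
Total addresses = 2^14 = 16384
Usable = total - 2 (network and broadcast)
Usable hosts: 16382


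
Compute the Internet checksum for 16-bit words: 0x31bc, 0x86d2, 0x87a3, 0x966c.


Sum all words (with carry folding):
+ 0x31bc = 0x31bc
+ 0x86d2 = 0xb88e
+ 0x87a3 = 0x4032
+ 0x966c = 0xd69e
One's complement: ~0xd69e
Checksum = 0x2961


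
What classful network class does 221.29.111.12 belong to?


First octet: 221
Binary: 11011101
110xxxxx -> Class C (192-223)
Class C, default mask 255.255.255.0 (/24)


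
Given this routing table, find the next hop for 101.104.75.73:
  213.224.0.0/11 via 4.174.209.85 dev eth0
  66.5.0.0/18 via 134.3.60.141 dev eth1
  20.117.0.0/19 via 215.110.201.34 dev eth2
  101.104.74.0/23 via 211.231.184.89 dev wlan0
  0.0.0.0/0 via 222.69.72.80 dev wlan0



Longest prefix match for 101.104.75.73:
  /11 213.224.0.0: no
  /18 66.5.0.0: no
  /19 20.117.0.0: no
  /23 101.104.74.0: MATCH
  /0 0.0.0.0: MATCH
Selected: next-hop 211.231.184.89 via wlan0 (matched /23)


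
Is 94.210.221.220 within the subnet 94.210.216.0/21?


Subnet network: 94.210.216.0
Test IP AND mask: 94.210.216.0
Yes, 94.210.221.220 is in 94.210.216.0/21


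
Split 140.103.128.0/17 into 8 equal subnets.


New prefix = 17 + 3 = 20
Each subnet has 4096 addresses
  140.103.128.0/20
  140.103.144.0/20
  140.103.160.0/20
  140.103.176.0/20
  140.103.192.0/20
  140.103.208.0/20
  140.103.224.0/20
  140.103.240.0/20
Subnets: 140.103.128.0/20, 140.103.144.0/20, 140.103.160.0/20, 140.103.176.0/20, 140.103.192.0/20, 140.103.208.0/20, 140.103.224.0/20, 140.103.240.0/20
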